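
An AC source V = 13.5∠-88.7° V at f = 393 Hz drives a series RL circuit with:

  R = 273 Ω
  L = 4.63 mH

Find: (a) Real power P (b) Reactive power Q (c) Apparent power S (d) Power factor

Step 1 — Angular frequency: ω = 2π·f = 2π·393 = 2469 rad/s.
Step 2 — Component impedances:
  R: Z = R = 273 Ω
  L: Z = jωL = j·2469·0.00463 = 0 + j11.43 Ω
Step 3 — Series combination: Z_total = R + L = 273 + j11.43 Ω = 273.2∠2.4° Ω.
Step 4 — Source phasor: V = 13.5∠-88.7° V = 0.3063 - j13.5 V.
Step 5 — Current: I = V / Z = -0.0009468 - j0.0494 A = 0.04941∠-91.1° A.
Step 6 — Complex power: S = V·I* = 0.6664 + j0.02791 VA.
Step 7 — Real power: P = Re(S) = 0.6664 W.
Step 8 — Reactive power: Q = Im(S) = 0.02791 VAR.
Step 9 — Apparent power: |S| = 0.667 VA.
Step 10 — Power factor: PF = P/|S| = 0.9991 (lagging).

(a) P = 0.6664 W  (b) Q = 0.02791 VAR  (c) S = 0.667 VA  (d) PF = 0.9991 (lagging)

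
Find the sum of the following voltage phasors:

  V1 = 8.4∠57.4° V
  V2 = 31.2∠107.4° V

Step 1 — Convert each phasor to rectangular form:
  V1 = 8.4·(cos(57.4°) + j·sin(57.4°)) = 4.526 + j7.077 V
  V2 = 31.2·(cos(107.4°) + j·sin(107.4°)) = -9.33 + j29.77 V
Step 2 — Sum components: V_total = -4.804 + j36.85 V.
Step 3 — Convert to polar: |V_total| = 37.16 V, ∠V_total = 97.4°.

V_total = 37.16∠97.4° V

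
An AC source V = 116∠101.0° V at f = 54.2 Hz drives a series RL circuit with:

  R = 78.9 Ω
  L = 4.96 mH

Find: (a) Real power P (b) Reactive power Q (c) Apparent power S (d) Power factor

Step 1 — Angular frequency: ω = 2π·f = 2π·54.2 = 340.5 rad/s.
Step 2 — Component impedances:
  R: Z = R = 78.9 Ω
  L: Z = jωL = j·340.5·0.00496 = 0 + j1.689 Ω
Step 3 — Series combination: Z_total = R + L = 78.9 + j1.689 Ω = 78.92∠1.2° Ω.
Step 4 — Source phasor: V = 116∠101.0° V = -22.13 + j113.9 V.
Step 5 — Current: I = V / Z = -0.2495 + j1.449 A = 1.47∠99.8° A.
Step 6 — Complex power: S = V·I* = 170.5 + j3.649 VA.
Step 7 — Real power: P = Re(S) = 170.5 W.
Step 8 — Reactive power: Q = Im(S) = 3.649 VAR.
Step 9 — Apparent power: |S| = 170.5 VA.
Step 10 — Power factor: PF = P/|S| = 0.9998 (lagging).

(a) P = 170.5 W  (b) Q = 3.649 VAR  (c) S = 170.5 VA  (d) PF = 0.9998 (lagging)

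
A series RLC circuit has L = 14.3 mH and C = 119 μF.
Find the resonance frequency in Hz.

Step 1 — Resonance condition Im(Z)=0 gives ω₀ = 1/√(LC).
Step 2 — ω₀ = 1/√(0.0143·0.000119) = 766.6 rad/s.
Step 3 — f₀ = ω₀/(2π) = 122 Hz.

f₀ = 122 Hz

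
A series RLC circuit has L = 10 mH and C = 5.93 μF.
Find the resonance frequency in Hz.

Step 1 — Resonance condition Im(Z)=0 gives ω₀ = 1/√(LC).
Step 2 — ω₀ = 1/√(0.01·5.93e-06) = 4107 rad/s.
Step 3 — f₀ = ω₀/(2π) = 653.6 Hz.

f₀ = 653.6 Hz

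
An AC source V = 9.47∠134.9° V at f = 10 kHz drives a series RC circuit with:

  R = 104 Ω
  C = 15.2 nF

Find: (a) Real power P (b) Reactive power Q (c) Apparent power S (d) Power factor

Step 1 — Angular frequency: ω = 2π·f = 2π·1e+04 = 6.283e+04 rad/s.
Step 2 — Component impedances:
  R: Z = R = 104 Ω
  C: Z = 1/(jωC) = -j/(ω·C) = 0 - j1047 Ω
Step 3 — Series combination: Z_total = R + C = 104 - j1047 Ω = 1052∠-84.3° Ω.
Step 4 — Source phasor: V = 9.47∠134.9° V = -6.685 + j6.708 V.
Step 5 — Current: I = V / Z = -0.006972 - j0.005692 A = 0.009∠-140.8° A.
Step 6 — Complex power: S = V·I* = 0.008424 - j0.08481 VA.
Step 7 — Real power: P = Re(S) = 0.008424 W.
Step 8 — Reactive power: Q = Im(S) = -0.08481 VAR.
Step 9 — Apparent power: |S| = 0.08523 VA.
Step 10 — Power factor: PF = P/|S| = 0.09884 (leading).

(a) P = 0.008424 W  (b) Q = -0.08481 VAR  (c) S = 0.08523 VA  (d) PF = 0.09884 (leading)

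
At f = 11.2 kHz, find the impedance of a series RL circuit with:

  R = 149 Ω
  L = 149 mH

Step 1 — Angular frequency: ω = 2π·f = 2π·1.12e+04 = 7.037e+04 rad/s.
Step 2 — Component impedances:
  R: Z = R = 149 Ω
  L: Z = jωL = j·7.037e+04·0.149 = 0 + j1.049e+04 Ω
Step 3 — Series combination: Z_total = R + L = 149 + j1.049e+04 Ω = 1.049e+04∠89.2° Ω.

Z = 149 + j1.049e+04 Ω = 1.049e+04∠89.2° Ω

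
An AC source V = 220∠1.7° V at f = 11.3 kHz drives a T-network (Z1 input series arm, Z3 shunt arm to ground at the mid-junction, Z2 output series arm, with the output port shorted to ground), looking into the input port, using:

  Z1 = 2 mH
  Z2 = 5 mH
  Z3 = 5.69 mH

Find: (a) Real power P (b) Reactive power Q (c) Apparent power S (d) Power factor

Step 1 — Angular frequency: ω = 2π·f = 2π·1.13e+04 = 7.1e+04 rad/s.
Step 2 — Component impedances:
  Z1: Z = jωL = j·7.1e+04·0.002 = 0 + j142 Ω
  Z2: Z = jωL = j·7.1e+04·0.005 = 0 + j355 Ω
  Z3: Z = jωL = j·7.1e+04·0.00569 = 0 + j404 Ω
Step 3 — With the output port shorted to ground, the output series arm Z2 runs from the junction to ground; the shunt arm Z3 also runs from the junction to ground. They appear in parallel: Z3 || Z2 = 0 + j189 Ω.
Step 4 — Series with input arm Z1: Z_in = Z1 + (Z3 || Z2) = 0 + j331 Ω = 331∠90.0° Ω.
Step 5 — Source phasor: V = 220∠1.7° V = 219.9 + j6.527 V.
Step 6 — Current: I = V / Z = 0.01972 - j0.6644 A = 0.6647∠-88.3° A.
Step 7 — Complex power: S = V·I* = 0 + j146.2 VA.
Step 8 — Real power: P = Re(S) = 0 W.
Step 9 — Reactive power: Q = Im(S) = 146.2 VAR.
Step 10 — Apparent power: |S| = 146.2 VA.
Step 11 — Power factor: PF = P/|S| = 0 (lagging).

(a) P = 0 W  (b) Q = 146.2 VAR  (c) S = 146.2 VA  (d) PF = 0 (lagging)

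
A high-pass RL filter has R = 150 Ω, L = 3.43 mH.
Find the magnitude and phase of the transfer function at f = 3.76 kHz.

Step 1 — Angular frequency: ω = 2π·3760 = 2.362e+04 rad/s.
Step 2 — Transfer function: H(jω) = jωL/(R + jωL).
Step 3 — Numerator jωL = j·81.03; denominator R + jωL = 150 + j81.03.
Step 4 — H = 0.2259 + j0.4182.
Step 5 — Magnitude: |H| = 0.4753 (-6.5 dB); phase: φ = 61.6°.

|H| = 0.4753 (-6.5 dB), φ = 61.6°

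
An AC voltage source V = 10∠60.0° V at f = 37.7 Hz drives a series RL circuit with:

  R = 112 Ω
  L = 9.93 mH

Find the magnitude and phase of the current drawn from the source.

Step 1 — Angular frequency: ω = 2π·f = 2π·37.7 = 236.9 rad/s.
Step 2 — Component impedances:
  R: Z = R = 112 Ω
  L: Z = jωL = j·236.9·0.00993 = 0 + j2.352 Ω
Step 3 — Series combination: Z_total = R + L = 112 + j2.352 Ω = 112∠1.2° Ω.
Step 4 — Source phasor: V = 10∠60.0° V = 5 + j8.66 V.
Step 5 — Ohm's law: I = V / Z_total = (5 + j8.66) / (112 + j2.352) = 0.04625 + j0.07635 A.
Step 6 — Convert to polar: |I| = 0.08927 A, ∠I = 58.8°.

I = 0.08927∠58.8° A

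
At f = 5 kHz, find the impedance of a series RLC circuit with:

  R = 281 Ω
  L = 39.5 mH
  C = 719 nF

Step 1 — Angular frequency: ω = 2π·f = 2π·5000 = 3.142e+04 rad/s.
Step 2 — Component impedances:
  R: Z = R = 281 Ω
  L: Z = jωL = j·3.142e+04·0.0395 = 0 + j1241 Ω
  C: Z = 1/(jωC) = -j/(ω·C) = 0 - j44.27 Ω
Step 3 — Series combination: Z_total = R + L + C = 281 + j1197 Ω = 1229∠76.8° Ω.

Z = 281 + j1197 Ω = 1229∠76.8° Ω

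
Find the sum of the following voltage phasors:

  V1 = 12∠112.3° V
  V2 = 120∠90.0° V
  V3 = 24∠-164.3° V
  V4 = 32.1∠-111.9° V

Step 1 — Convert each phasor to rectangular form:
  V1 = 12·(cos(112.3°) + j·sin(112.3°)) = -4.553 + j11.1 V
  V2 = 120·(cos(90.0°) + j·sin(90.0°)) = 0 + j120 V
  V3 = 24·(cos(-164.3°) + j·sin(-164.3°)) = -23.1 - j6.494 V
  V4 = 32.1·(cos(-111.9°) + j·sin(-111.9°)) = -11.97 - j29.78 V
Step 2 — Sum components: V_total = -39.63 + j94.82 V.
Step 3 — Convert to polar: |V_total| = 102.8 V, ∠V_total = 112.7°.

V_total = 102.8∠112.7° V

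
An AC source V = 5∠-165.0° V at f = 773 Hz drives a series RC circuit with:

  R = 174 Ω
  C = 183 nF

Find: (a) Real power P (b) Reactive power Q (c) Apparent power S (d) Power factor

Step 1 — Angular frequency: ω = 2π·f = 2π·773 = 4857 rad/s.
Step 2 — Component impedances:
  R: Z = R = 174 Ω
  C: Z = 1/(jωC) = -j/(ω·C) = 0 - j1125 Ω
Step 3 — Series combination: Z_total = R + C = 174 - j1125 Ω = 1138∠-81.2° Ω.
Step 4 — Source phasor: V = 5∠-165.0° V = -4.83 - j1.294 V.
Step 5 — Current: I = V / Z = 0.000475 - j0.004366 A = 0.004392∠-83.8° A.
Step 6 — Complex power: S = V·I* = 0.003356 - j0.0217 VA.
Step 7 — Real power: P = Re(S) = 0.003356 W.
Step 8 — Reactive power: Q = Im(S) = -0.0217 VAR.
Step 9 — Apparent power: |S| = 0.02196 VA.
Step 10 — Power factor: PF = P/|S| = 0.1528 (leading).

(a) P = 0.003356 W  (b) Q = -0.0217 VAR  (c) S = 0.02196 VA  (d) PF = 0.1528 (leading)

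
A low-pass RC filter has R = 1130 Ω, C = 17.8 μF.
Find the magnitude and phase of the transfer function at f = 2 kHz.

Step 1 — Angular frequency: ω = 2π·2000 = 1.257e+04 rad/s.
Step 2 — Transfer function: H(jω) = 1/(1 + jωRC).
Step 3 — Denominator: 1 + jωRC = 1 + j·1.257e+04·1130·1.78e-05 = 1 + j252.8.
Step 4 — H = 1.565e-05 - j0.003956.
Step 5 — Magnitude: |H| = 0.003956 (-48.1 dB); phase: φ = -89.8°.

|H| = 0.003956 (-48.1 dB), φ = -89.8°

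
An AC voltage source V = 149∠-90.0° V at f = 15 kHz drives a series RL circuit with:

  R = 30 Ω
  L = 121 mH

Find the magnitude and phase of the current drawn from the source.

Step 1 — Angular frequency: ω = 2π·f = 2π·1.5e+04 = 9.425e+04 rad/s.
Step 2 — Component impedances:
  R: Z = R = 30 Ω
  L: Z = jωL = j·9.425e+04·0.121 = 0 + j1.14e+04 Ω
Step 3 — Series combination: Z_total = R + L = 30 + j1.14e+04 Ω = 1.14e+04∠89.8° Ω.
Step 4 — Source phasor: V = 149∠-90.0° V = 0 - j149 V.
Step 5 — Ohm's law: I = V / Z_total = (0 - j149) / (30 + j1.14e+04) = -0.01307 - j3.437e-05 A.
Step 6 — Convert to polar: |I| = 0.01307 A, ∠I = -179.8°.

I = 0.01307∠-179.8° A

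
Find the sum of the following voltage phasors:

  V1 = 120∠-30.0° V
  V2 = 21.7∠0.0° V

Step 1 — Convert each phasor to rectangular form:
  V1 = 120·(cos(-30.0°) + j·sin(-30.0°)) = 103.9 - j60 V
  V2 = 21.7·(cos(0.0°) + j·sin(0.0°)) = 21.7 V
Step 2 — Sum components: V_total = 125.6 - j60 V.
Step 3 — Convert to polar: |V_total| = 139.2 V, ∠V_total = -25.5°.

V_total = 139.2∠-25.5° V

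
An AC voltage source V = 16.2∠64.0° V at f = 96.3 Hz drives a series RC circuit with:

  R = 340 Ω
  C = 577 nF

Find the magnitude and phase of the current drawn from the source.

Step 1 — Angular frequency: ω = 2π·f = 2π·96.3 = 605.1 rad/s.
Step 2 — Component impedances:
  R: Z = R = 340 Ω
  C: Z = 1/(jωC) = -j/(ω·C) = 0 - j2864 Ω
Step 3 — Series combination: Z_total = R + C = 340 - j2864 Ω = 2884∠-83.2° Ω.
Step 4 — Source phasor: V = 16.2∠64.0° V = 7.102 + j14.56 V.
Step 5 — Ohm's law: I = V / Z_total = (7.102 + j14.56) / (340 - j2864) = -0.004723 + j0.00304 A.
Step 6 — Convert to polar: |I| = 0.005616 A, ∠I = 147.2°.

I = 0.005616∠147.2° A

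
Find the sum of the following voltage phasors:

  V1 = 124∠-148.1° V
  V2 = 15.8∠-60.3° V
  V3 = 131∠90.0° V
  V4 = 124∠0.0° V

Step 1 — Convert each phasor to rectangular form:
  V1 = 124·(cos(-148.1°) + j·sin(-148.1°)) = -105.3 - j65.53 V
  V2 = 15.8·(cos(-60.3°) + j·sin(-60.3°)) = 7.828 - j13.72 V
  V3 = 131·(cos(90.0°) + j·sin(90.0°)) = 0 + j131 V
  V4 = 124·(cos(0.0°) + j·sin(0.0°)) = 124 V
Step 2 — Sum components: V_total = 26.56 + j51.75 V.
Step 3 — Convert to polar: |V_total| = 58.17 V, ∠V_total = 62.8°.

V_total = 58.17∠62.8° V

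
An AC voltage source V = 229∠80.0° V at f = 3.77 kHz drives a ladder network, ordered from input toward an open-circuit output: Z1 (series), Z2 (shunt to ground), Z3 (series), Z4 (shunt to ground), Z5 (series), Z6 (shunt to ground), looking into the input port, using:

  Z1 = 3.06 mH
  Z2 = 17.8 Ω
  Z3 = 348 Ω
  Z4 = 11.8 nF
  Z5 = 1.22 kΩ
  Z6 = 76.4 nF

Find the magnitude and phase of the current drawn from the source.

Step 1 — Angular frequency: ω = 2π·f = 2π·3770 = 2.369e+04 rad/s.
Step 2 — Component impedances:
  Z1: Z = jωL = j·2.369e+04·0.00306 = 0 + j72.48 Ω
  Z2: Z = R = 17.8 Ω
  Z3: Z = R = 348 Ω
  Z4: Z = 1/(jωC) = -j/(ω·C) = 0 - j3578 Ω
  Z5: Z = R = 1220 Ω
  Z6: Z = 1/(jωC) = -j/(ω·C) = 0 - j552.6 Ω
Step 3 — Ladder network (open output): work backward from the far end, alternating series and parallel combinations. Z_in = 17.61 + j72.37 Ω = 74.48∠76.3° Ω.
Step 4 — Source phasor: V = 229∠80.0° V = 39.77 + j225.5 V.
Step 5 — Ohm's law: I = V / Z_total = (39.77 + j225.5) / (17.61 + j72.37) = 3.068 + j0.1971 A.
Step 6 — Convert to polar: |I| = 3.075 A, ∠I = 3.7°.

I = 3.075∠3.7° A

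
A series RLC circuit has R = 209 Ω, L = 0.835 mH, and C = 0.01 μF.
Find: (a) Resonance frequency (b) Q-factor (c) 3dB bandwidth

Step 1 — Resonance condition Im(Z)=0 gives ω₀ = 1/√(LC).
Step 2 — ω₀ = 1/√(0.000835·1e-08) = 3.461e+05 rad/s.
Step 3 — f₀ = ω₀/(2π) = 5.508e+04 Hz.
Step 4 — Series Q: Q = ω₀L/R = 3.461e+05·0.000835/209 = 1.383.
Step 5 — 3dB bandwidth: Δω = ω₀/Q = 2.503e+05 rad/s; BW = Δω/(2π) = 3.984e+04 Hz.

(a) f₀ = 5.508e+04 Hz  (b) Q = 1.383  (c) BW = 3.984e+04 Hz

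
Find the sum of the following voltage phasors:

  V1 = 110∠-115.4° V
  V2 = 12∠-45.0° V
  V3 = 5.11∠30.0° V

Step 1 — Convert each phasor to rectangular form:
  V1 = 110·(cos(-115.4°) + j·sin(-115.4°)) = -47.18 - j99.37 V
  V2 = 12·(cos(-45.0°) + j·sin(-45.0°)) = 8.485 - j8.485 V
  V3 = 5.11·(cos(30.0°) + j·sin(30.0°)) = 4.425 + j2.555 V
Step 2 — Sum components: V_total = -34.27 - j105.3 V.
Step 3 — Convert to polar: |V_total| = 110.7 V, ∠V_total = -108.0°.

V_total = 110.7∠-108.0° V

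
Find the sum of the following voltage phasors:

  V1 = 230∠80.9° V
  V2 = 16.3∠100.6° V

Step 1 — Convert each phasor to rectangular form:
  V1 = 230·(cos(80.9°) + j·sin(80.9°)) = 36.38 + j227.1 V
  V2 = 16.3·(cos(100.6°) + j·sin(100.6°)) = -2.998 + j16.02 V
Step 2 — Sum components: V_total = 33.38 + j243.1 V.
Step 3 — Convert to polar: |V_total| = 245.4 V, ∠V_total = 82.2°.

V_total = 245.4∠82.2° V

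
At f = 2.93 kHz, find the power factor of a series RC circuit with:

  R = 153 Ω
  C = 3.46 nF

Step 1 — Angular frequency: ω = 2π·f = 2π·2930 = 1.841e+04 rad/s.
Step 2 — Component impedances:
  R: Z = R = 153 Ω
  C: Z = 1/(jωC) = -j/(ω·C) = 0 - j1.57e+04 Ω
Step 3 — Series combination: Z_total = R + C = 153 - j1.57e+04 Ω = 1.57e+04∠-89.4° Ω.
Step 4 — Power factor: PF = cos(φ) = Re(Z)/|Z| = 153/1.57e+04 = 0.009745.
Step 5 — Type: Im(Z) = -1.57e+04 ⇒ leading (phase φ = -89.4°).

PF = 0.009745 (leading, φ = -89.4°)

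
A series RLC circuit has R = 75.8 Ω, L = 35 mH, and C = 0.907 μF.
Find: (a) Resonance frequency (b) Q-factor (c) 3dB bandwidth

Step 1 — Resonance: ω₀ = 1/√(LC) = 1/√(0.035·9.07e-07) = 5613 rad/s.
Step 2 — f₀ = ω₀/(2π) = 893.3 Hz.
Step 3 — Series Q: Q = ω₀L/R = 5613·0.035/75.8 = 2.592.
Step 4 — Bandwidth: Δω = ω₀/Q = 2166 rad/s; BW = Δω/(2π) = 344.7 Hz.

(a) f₀ = 893.3 Hz  (b) Q = 2.592  (c) BW = 344.7 Hz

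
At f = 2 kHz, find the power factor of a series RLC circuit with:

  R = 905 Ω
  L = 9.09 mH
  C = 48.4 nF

Step 1 — Angular frequency: ω = 2π·f = 2π·2000 = 1.257e+04 rad/s.
Step 2 — Component impedances:
  R: Z = R = 905 Ω
  L: Z = jωL = j·1.257e+04·0.00909 = 0 + j114.2 Ω
  C: Z = 1/(jωC) = -j/(ω·C) = 0 - j1644 Ω
Step 3 — Series combination: Z_total = R + L + C = 905 - j1530 Ω = 1778∠-59.4° Ω.
Step 4 — Power factor: PF = cos(φ) = Re(Z)/|Z| = 905/1777.6 = 0.5091.
Step 5 — Type: Im(Z) = -1530 ⇒ leading (phase φ = -59.4°).

PF = 0.5091 (leading, φ = -59.4°)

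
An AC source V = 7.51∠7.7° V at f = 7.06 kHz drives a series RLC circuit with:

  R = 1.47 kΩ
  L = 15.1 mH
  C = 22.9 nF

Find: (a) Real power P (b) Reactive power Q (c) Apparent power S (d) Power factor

Step 1 — Angular frequency: ω = 2π·f = 2π·7060 = 4.436e+04 rad/s.
Step 2 — Component impedances:
  R: Z = R = 1470 Ω
  L: Z = jωL = j·4.436e+04·0.0151 = 0 + j669.8 Ω
  C: Z = 1/(jωC) = -j/(ω·C) = 0 - j984.4 Ω
Step 3 — Series combination: Z_total = R + L + C = 1470 - j314.6 Ω = 1503∠-12.1° Ω.
Step 4 — Source phasor: V = 7.51∠7.7° V = 7.442 + j1.006 V.
Step 5 — Current: I = V / Z = 0.004701 + j0.001691 A = 0.004996∠19.8° A.
Step 6 — Complex power: S = V·I* = 0.03669 - j0.007851 VA.
Step 7 — Real power: P = Re(S) = 0.03669 W.
Step 8 — Reactive power: Q = Im(S) = -0.007851 VAR.
Step 9 — Apparent power: |S| = 0.03752 VA.
Step 10 — Power factor: PF = P/|S| = 0.9779 (leading).

(a) P = 0.03669 W  (b) Q = -0.007851 VAR  (c) S = 0.03752 VA  (d) PF = 0.9779 (leading)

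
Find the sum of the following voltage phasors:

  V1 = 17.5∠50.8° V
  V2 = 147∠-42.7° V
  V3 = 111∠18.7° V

Step 1 — Convert each phasor to rectangular form:
  V1 = 17.5·(cos(50.8°) + j·sin(50.8°)) = 11.06 + j13.56 V
  V2 = 147·(cos(-42.7°) + j·sin(-42.7°)) = 108 - j99.69 V
  V3 = 111·(cos(18.7°) + j·sin(18.7°)) = 105.1 + j35.59 V
Step 2 — Sum components: V_total = 224.2 - j50.54 V.
Step 3 — Convert to polar: |V_total| = 229.9 V, ∠V_total = -12.7°.

V_total = 229.9∠-12.7° V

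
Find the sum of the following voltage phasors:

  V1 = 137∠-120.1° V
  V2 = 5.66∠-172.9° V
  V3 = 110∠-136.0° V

Step 1 — Convert each phasor to rectangular form:
  V1 = 137·(cos(-120.1°) + j·sin(-120.1°)) = -68.71 - j118.5 V
  V2 = 5.66·(cos(-172.9°) + j·sin(-172.9°)) = -5.617 - j0.6996 V
  V3 = 110·(cos(-136.0°) + j·sin(-136.0°)) = -79.13 - j76.41 V
Step 2 — Sum components: V_total = -153.5 - j195.6 V.
Step 3 — Convert to polar: |V_total| = 248.6 V, ∠V_total = -128.1°.

V_total = 248.6∠-128.1° V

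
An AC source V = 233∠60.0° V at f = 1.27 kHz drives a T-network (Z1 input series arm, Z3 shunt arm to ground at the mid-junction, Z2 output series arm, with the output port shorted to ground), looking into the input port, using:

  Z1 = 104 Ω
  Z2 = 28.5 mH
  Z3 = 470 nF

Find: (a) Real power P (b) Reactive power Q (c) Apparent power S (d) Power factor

Step 1 — Angular frequency: ω = 2π·f = 2π·1270 = 7980 rad/s.
Step 2 — Component impedances:
  Z1: Z = R = 104 Ω
  Z2: Z = jωL = j·7980·0.0285 = 0 + j227.4 Ω
  Z3: Z = 1/(jωC) = -j/(ω·C) = 0 - j266.6 Ω
Step 3 — With the output port shorted to ground, the output series arm Z2 runs from the junction to ground; the shunt arm Z3 also runs from the junction to ground. They appear in parallel: Z3 || Z2 = 0 + j1546 Ω.
Step 4 — Series with input arm Z1: Z_in = Z1 + (Z3 || Z2) = 104 + j1546 Ω = 1550∠86.2° Ω.
Step 5 — Source phasor: V = 233∠60.0° V = 116.5 + j201.8 V.
Step 6 — Current: I = V / Z = 0.135 - j0.06627 A = 0.1503∠-26.2° A.
Step 7 — Complex power: S = V·I* = 2.351 + j34.95 VA.
Step 8 — Real power: P = Re(S) = 2.351 W.
Step 9 — Reactive power: Q = Im(S) = 34.95 VAR.
Step 10 — Apparent power: |S| = 35.03 VA.
Step 11 — Power factor: PF = P/|S| = 0.06711 (lagging).

(a) P = 2.351 W  (b) Q = 34.95 VAR  (c) S = 35.03 VA  (d) PF = 0.06711 (lagging)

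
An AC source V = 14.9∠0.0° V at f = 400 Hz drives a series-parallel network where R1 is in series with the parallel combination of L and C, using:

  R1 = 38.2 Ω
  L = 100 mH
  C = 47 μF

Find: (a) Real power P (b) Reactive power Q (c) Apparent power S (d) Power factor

Step 1 — Angular frequency: ω = 2π·f = 2π·400 = 2513 rad/s.
Step 2 — Component impedances:
  R1: Z = R = 38.2 Ω
  L: Z = jωL = j·2513·0.1 = 0 + j251.3 Ω
  C: Z = 1/(jωC) = -j/(ω·C) = 0 - j8.466 Ω
Step 3 — Parallel branch: L || C = 1/(1/L + 1/C) = 0 - j8.761 Ω.
Step 4 — Series with R1: Z_total = R1 + (L || C) = 38.2 - j8.761 Ω = 39.19∠-12.9° Ω.
Step 5 — Source phasor: V = 14.9∠0.0° V = 14.9 V.
Step 6 — Current: I = V / Z = 0.3706 + j0.08498 A = 0.3802∠12.9° A.
Step 7 — Complex power: S = V·I* = 5.521 - j1.266 VA.
Step 8 — Real power: P = Re(S) = 5.521 W.
Step 9 — Reactive power: Q = Im(S) = -1.266 VAR.
Step 10 — Apparent power: |S| = 5.665 VA.
Step 11 — Power factor: PF = P/|S| = 0.9747 (leading).

(a) P = 5.521 W  (b) Q = -1.266 VAR  (c) S = 5.665 VA  (d) PF = 0.9747 (leading)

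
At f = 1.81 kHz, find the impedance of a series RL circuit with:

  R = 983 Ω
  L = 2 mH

Step 1 — Angular frequency: ω = 2π·f = 2π·1810 = 1.137e+04 rad/s.
Step 2 — Component impedances:
  R: Z = R = 983 Ω
  L: Z = jωL = j·1.137e+04·0.002 = 0 + j22.75 Ω
Step 3 — Series combination: Z_total = R + L = 983 + j22.75 Ω = 983.3∠1.3° Ω.

Z = 983 + j22.75 Ω = 983.3∠1.3° Ω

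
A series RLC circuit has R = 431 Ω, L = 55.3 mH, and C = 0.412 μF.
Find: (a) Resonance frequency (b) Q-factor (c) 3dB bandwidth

Step 1 — Resonance condition Im(Z)=0 gives ω₀ = 1/√(LC).
Step 2 — ω₀ = 1/√(0.0553·4.12e-07) = 6625 rad/s.
Step 3 — f₀ = ω₀/(2π) = 1054 Hz.
Step 4 — Series Q: Q = ω₀L/R = 6625·0.0553/431 = 0.85.
Step 5 — 3dB bandwidth: Δω = ω₀/Q = 7794 rad/s; BW = Δω/(2π) = 1240 Hz.

(a) f₀ = 1054 Hz  (b) Q = 0.85  (c) BW = 1240 Hz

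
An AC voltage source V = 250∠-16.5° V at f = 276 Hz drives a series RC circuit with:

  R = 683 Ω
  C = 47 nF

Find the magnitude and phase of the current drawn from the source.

Step 1 — Angular frequency: ω = 2π·f = 2π·276 = 1734 rad/s.
Step 2 — Component impedances:
  R: Z = R = 683 Ω
  C: Z = 1/(jωC) = -j/(ω·C) = 0 - j1.227e+04 Ω
Step 3 — Series combination: Z_total = R + C = 683 - j1.227e+04 Ω = 1.229e+04∠-86.8° Ω.
Step 4 — Source phasor: V = 250∠-16.5° V = 239.7 - j71 V.
Step 5 — Ohm's law: I = V / Z_total = (239.7 - j71) / (683 - j1.227e+04) = 0.006854 + j0.01916 A.
Step 6 — Convert to polar: |I| = 0.02034 A, ∠I = 70.3°.

I = 0.02034∠70.3° A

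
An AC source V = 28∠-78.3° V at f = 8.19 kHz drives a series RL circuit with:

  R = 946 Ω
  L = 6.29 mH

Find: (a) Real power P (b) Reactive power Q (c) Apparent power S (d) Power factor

Step 1 — Angular frequency: ω = 2π·f = 2π·8190 = 5.146e+04 rad/s.
Step 2 — Component impedances:
  R: Z = R = 946 Ω
  L: Z = jωL = j·5.146e+04·0.00629 = 0 + j323.7 Ω
Step 3 — Series combination: Z_total = R + L = 946 + j323.7 Ω = 999.8∠18.9° Ω.
Step 4 — Source phasor: V = 28∠-78.3° V = 5.678 - j27.42 V.
Step 5 — Current: I = V / Z = -0.003504 - j0.02778 A = 0.028∠-97.2° A.
Step 6 — Complex power: S = V·I* = 0.7419 + j0.2538 VA.
Step 7 — Real power: P = Re(S) = 0.7419 W.
Step 8 — Reactive power: Q = Im(S) = 0.2538 VAR.
Step 9 — Apparent power: |S| = 0.7841 VA.
Step 10 — Power factor: PF = P/|S| = 0.9461 (lagging).

(a) P = 0.7419 W  (b) Q = 0.2538 VAR  (c) S = 0.7841 VA  (d) PF = 0.9461 (lagging)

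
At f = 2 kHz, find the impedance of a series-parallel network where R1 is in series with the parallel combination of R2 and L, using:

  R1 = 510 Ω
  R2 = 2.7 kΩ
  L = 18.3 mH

Step 1 — Angular frequency: ω = 2π·f = 2π·2000 = 1.257e+04 rad/s.
Step 2 — Component impedances:
  R1: Z = R = 510 Ω
  R2: Z = R = 2700 Ω
  L: Z = jωL = j·1.257e+04·0.0183 = 0 + j230 Ω
Step 3 — Parallel branch: R2 || L = 1/(1/R2 + 1/L) = 19.45 + j228.3 Ω.
Step 4 — Series with R1: Z_total = R1 + (R2 || L) = 529.4 + j228.3 Ω = 576.6∠23.3° Ω.

Z = 529.4 + j228.3 Ω = 576.6∠23.3° Ω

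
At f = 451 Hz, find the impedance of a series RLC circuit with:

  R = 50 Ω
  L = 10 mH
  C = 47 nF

Step 1 — Angular frequency: ω = 2π·f = 2π·451 = 2834 rad/s.
Step 2 — Component impedances:
  R: Z = R = 50 Ω
  L: Z = jωL = j·2834·0.01 = 0 + j28.34 Ω
  C: Z = 1/(jωC) = -j/(ω·C) = 0 - j7508 Ω
Step 3 — Series combination: Z_total = R + L + C = 50 - j7480 Ω = 7480∠-89.6° Ω.

Z = 50 - j7480 Ω = 7480∠-89.6° Ω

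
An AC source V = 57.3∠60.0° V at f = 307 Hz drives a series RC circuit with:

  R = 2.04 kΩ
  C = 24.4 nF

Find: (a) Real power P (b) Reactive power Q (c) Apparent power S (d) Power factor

Step 1 — Angular frequency: ω = 2π·f = 2π·307 = 1929 rad/s.
Step 2 — Component impedances:
  R: Z = R = 2040 Ω
  C: Z = 1/(jωC) = -j/(ω·C) = 0 - j2.125e+04 Ω
Step 3 — Series combination: Z_total = R + C = 2040 - j2.125e+04 Ω = 2.134e+04∠-84.5° Ω.
Step 4 — Source phasor: V = 57.3∠60.0° V = 28.65 + j49.62 V.
Step 5 — Current: I = V / Z = -0.002186 + j0.001558 A = 0.002685∠144.5° A.
Step 6 — Complex power: S = V·I* = 0.0147 - j0.1531 VA.
Step 7 — Real power: P = Re(S) = 0.0147 W.
Step 8 — Reactive power: Q = Im(S) = -0.1531 VAR.
Step 9 — Apparent power: |S| = 0.1538 VA.
Step 10 — Power factor: PF = P/|S| = 0.09558 (leading).

(a) P = 0.0147 W  (b) Q = -0.1531 VAR  (c) S = 0.1538 VA  (d) PF = 0.09558 (leading)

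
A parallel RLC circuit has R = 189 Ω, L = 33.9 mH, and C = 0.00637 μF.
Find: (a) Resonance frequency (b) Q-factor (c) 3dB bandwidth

Step 1 — Resonance: ω₀ = 1/√(LC) = 1/√(0.0339·6.37e-09) = 6.805e+04 rad/s.
Step 2 — f₀ = ω₀/(2π) = 1.083e+04 Hz.
Step 3 — Parallel Q: Q = R/(ω₀L) = 189/(6.805e+04·0.0339) = 0.08193.
Step 4 — Bandwidth: Δω = ω₀/Q = 8.306e+05 rad/s; BW = Δω/(2π) = 1.322e+05 Hz.

(a) f₀ = 1.083e+04 Hz  (b) Q = 0.08193  (c) BW = 1.322e+05 Hz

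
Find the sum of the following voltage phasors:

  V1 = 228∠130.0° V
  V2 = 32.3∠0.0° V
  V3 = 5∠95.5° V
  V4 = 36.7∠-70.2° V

Step 1 — Convert each phasor to rectangular form:
  V1 = 228·(cos(130.0°) + j·sin(130.0°)) = -146.6 + j174.7 V
  V2 = 32.3·(cos(0.0°) + j·sin(0.0°)) = 32.3 V
  V3 = 5·(cos(95.5°) + j·sin(95.5°)) = -0.4792 + j4.977 V
  V4 = 36.7·(cos(-70.2°) + j·sin(-70.2°)) = 12.43 - j34.53 V
Step 2 — Sum components: V_total = -102.3 + j145.1 V.
Step 3 — Convert to polar: |V_total| = 177.5 V, ∠V_total = 125.2°.

V_total = 177.5∠125.2° V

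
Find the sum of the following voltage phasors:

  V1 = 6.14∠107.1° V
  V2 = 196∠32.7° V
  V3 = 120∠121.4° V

Step 1 — Convert each phasor to rectangular form:
  V1 = 6.14·(cos(107.1°) + j·sin(107.1°)) = -1.805 + j5.869 V
  V2 = 196·(cos(32.7°) + j·sin(32.7°)) = 164.9 + j105.9 V
  V3 = 120·(cos(121.4°) + j·sin(121.4°)) = -62.52 + j102.4 V
Step 2 — Sum components: V_total = 100.6 + j214.2 V.
Step 3 — Convert to polar: |V_total| = 236.6 V, ∠V_total = 64.8°.

V_total = 236.6∠64.8° V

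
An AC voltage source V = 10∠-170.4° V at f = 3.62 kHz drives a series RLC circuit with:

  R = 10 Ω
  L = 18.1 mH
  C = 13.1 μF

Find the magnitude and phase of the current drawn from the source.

Step 1 — Angular frequency: ω = 2π·f = 2π·3620 = 2.275e+04 rad/s.
Step 2 — Component impedances:
  R: Z = R = 10 Ω
  L: Z = jωL = j·2.275e+04·0.0181 = 0 + j411.7 Ω
  C: Z = 1/(jωC) = -j/(ω·C) = 0 - j3.356 Ω
Step 3 — Series combination: Z_total = R + L + C = 10 + j408.3 Ω = 408.5∠88.6° Ω.
Step 4 — Source phasor: V = 10∠-170.4° V = -9.86 - j1.668 V.
Step 5 — Ohm's law: I = V / Z_total = (-9.86 - j1.668) / (10 + j408.3) = -0.004673 + j0.02403 A.
Step 6 — Convert to polar: |I| = 0.02448 A, ∠I = 101.0°.

I = 0.02448∠101.0° A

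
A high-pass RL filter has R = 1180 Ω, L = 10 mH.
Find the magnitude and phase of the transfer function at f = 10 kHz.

Step 1 — Angular frequency: ω = 2π·1e+04 = 6.283e+04 rad/s.
Step 2 — Transfer function: H(jω) = jωL/(R + jωL).
Step 3 — Numerator jωL = j·628.3; denominator R + jωL = 1180 + j628.3.
Step 4 — H = 0.2209 + j0.4149.
Step 5 — Magnitude: |H| = 0.47 (-6.6 dB); phase: φ = 62.0°.

|H| = 0.47 (-6.6 dB), φ = 62.0°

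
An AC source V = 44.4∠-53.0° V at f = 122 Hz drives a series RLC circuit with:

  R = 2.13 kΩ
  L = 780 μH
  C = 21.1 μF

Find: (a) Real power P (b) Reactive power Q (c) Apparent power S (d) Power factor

Step 1 — Angular frequency: ω = 2π·f = 2π·122 = 766.5 rad/s.
Step 2 — Component impedances:
  R: Z = R = 2130 Ω
  L: Z = jωL = j·766.5·0.00078 = 0 + j0.5979 Ω
  C: Z = 1/(jωC) = -j/(ω·C) = 0 - j61.83 Ω
Step 3 — Series combination: Z_total = R + L + C = 2130 - j61.23 Ω = 2131∠-1.6° Ω.
Step 4 — Source phasor: V = 44.4∠-53.0° V = 26.72 - j35.46 V.
Step 5 — Current: I = V / Z = 0.01301 - j0.01627 A = 0.02084∠-51.4° A.
Step 6 — Complex power: S = V·I* = 0.9248 - j0.02658 VA.
Step 7 — Real power: P = Re(S) = 0.9248 W.
Step 8 — Reactive power: Q = Im(S) = -0.02658 VAR.
Step 9 — Apparent power: |S| = 0.9251 VA.
Step 10 — Power factor: PF = P/|S| = 0.9996 (leading).

(a) P = 0.9248 W  (b) Q = -0.02658 VAR  (c) S = 0.9251 VA  (d) PF = 0.9996 (leading)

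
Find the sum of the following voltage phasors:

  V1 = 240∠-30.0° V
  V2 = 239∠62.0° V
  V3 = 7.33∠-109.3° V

Step 1 — Convert each phasor to rectangular form:
  V1 = 240·(cos(-30.0°) + j·sin(-30.0°)) = 207.8 - j120 V
  V2 = 239·(cos(62.0°) + j·sin(62.0°)) = 112.2 + j211 V
  V3 = 7.33·(cos(-109.3°) + j·sin(-109.3°)) = -2.423 - j6.918 V
Step 2 — Sum components: V_total = 317.6 + j84.11 V.
Step 3 — Convert to polar: |V_total| = 328.6 V, ∠V_total = 14.8°.

V_total = 328.6∠14.8° V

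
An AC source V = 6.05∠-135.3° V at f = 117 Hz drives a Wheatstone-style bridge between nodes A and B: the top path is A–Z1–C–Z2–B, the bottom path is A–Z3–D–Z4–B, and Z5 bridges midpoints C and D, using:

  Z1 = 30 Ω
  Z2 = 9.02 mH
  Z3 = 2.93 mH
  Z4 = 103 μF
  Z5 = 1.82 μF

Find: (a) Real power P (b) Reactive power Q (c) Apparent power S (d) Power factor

Step 1 — Angular frequency: ω = 2π·f = 2π·117 = 735.1 rad/s.
Step 2 — Component impedances:
  Z1: Z = R = 30 Ω
  Z2: Z = jωL = j·735.1·0.00902 = 0 + j6.631 Ω
  Z3: Z = jωL = j·735.1·0.00293 = 0 + j2.154 Ω
  Z4: Z = 1/(jωC) = -j/(ω·C) = 0 - j13.21 Ω
  Z5: Z = 1/(jωC) = -j/(ω·C) = 0 - j747.4 Ω
Step 3 — Bridge requires nodal analysis (the Z5 bridge couples midpoints C and D, so the two paths cannot be reduced to a simple series/parallel combination). Setting node B to ground and injecting 1 A at node A, the 3-node admittance system at A, C, D solves to V_A = Z_AB = 3.905 - j10.25 Ω = 10.97∠-69.2° Ω.
Step 4 — Source phasor: V = 6.05∠-135.3° V = -4.3 - j4.256 V.
Step 5 — Current: I = V / Z = 0.223 - j0.5043 A = 0.5514∠-66.1° A.
Step 6 — Complex power: S = V·I* = 1.187 - j3.118 VA.
Step 7 — Real power: P = Re(S) = 1.187 W.
Step 8 — Reactive power: Q = Im(S) = -3.118 VAR.
Step 9 — Apparent power: |S| = 3.336 VA.
Step 10 — Power factor: PF = P/|S| = 0.3559 (leading).

(a) P = 1.187 W  (b) Q = -3.118 VAR  (c) S = 3.336 VA  (d) PF = 0.3559 (leading)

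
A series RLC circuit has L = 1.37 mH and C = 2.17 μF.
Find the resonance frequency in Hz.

Step 1 — Resonance condition Im(Z)=0 gives ω₀ = 1/√(LC).
Step 2 — ω₀ = 1/√(0.00137·2.17e-06) = 1.834e+04 rad/s.
Step 3 — f₀ = ω₀/(2π) = 2919 Hz.

f₀ = 2919 Hz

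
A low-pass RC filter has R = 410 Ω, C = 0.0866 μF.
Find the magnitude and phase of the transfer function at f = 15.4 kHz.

Step 1 — Angular frequency: ω = 2π·1.54e+04 = 9.676e+04 rad/s.
Step 2 — Transfer function: H(jω) = 1/(1 + jωRC).
Step 3 — Denominator: 1 + jωRC = 1 + j·9.676e+04·410·8.66e-08 = 1 + j3.436.
Step 4 — H = 0.0781 - j0.2683.
Step 5 — Magnitude: |H| = 0.2795 (-11.1 dB); phase: φ = -73.8°.

|H| = 0.2795 (-11.1 dB), φ = -73.8°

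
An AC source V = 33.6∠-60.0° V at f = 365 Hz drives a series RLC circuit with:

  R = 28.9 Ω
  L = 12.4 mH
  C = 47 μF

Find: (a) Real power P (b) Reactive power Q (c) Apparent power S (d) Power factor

Step 1 — Angular frequency: ω = 2π·f = 2π·365 = 2293 rad/s.
Step 2 — Component impedances:
  R: Z = R = 28.9 Ω
  L: Z = jωL = j·2293·0.0124 = 0 + j28.44 Ω
  C: Z = 1/(jωC) = -j/(ω·C) = 0 - j9.277 Ω
Step 3 — Series combination: Z_total = R + L + C = 28.9 + j19.16 Ω = 34.67∠33.5° Ω.
Step 4 — Source phasor: V = 33.6∠-60.0° V = 16.8 - j29.1 V.
Step 5 — Current: I = V / Z = -0.05989 - j0.9672 A = 0.969∠-93.5° A.
Step 6 — Complex power: S = V·I* = 27.14 + j17.99 VA.
Step 7 — Real power: P = Re(S) = 27.14 W.
Step 8 — Reactive power: Q = Im(S) = 17.99 VAR.
Step 9 — Apparent power: |S| = 32.56 VA.
Step 10 — Power factor: PF = P/|S| = 0.8335 (lagging).

(a) P = 27.14 W  (b) Q = 17.99 VAR  (c) S = 32.56 VA  (d) PF = 0.8335 (lagging)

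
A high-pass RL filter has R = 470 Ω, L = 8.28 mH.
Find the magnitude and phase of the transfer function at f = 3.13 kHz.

Step 1 — Angular frequency: ω = 2π·3130 = 1.967e+04 rad/s.
Step 2 — Transfer function: H(jω) = jωL/(R + jωL).
Step 3 — Numerator jωL = j·162.8; denominator R + jωL = 470 + j162.8.
Step 4 — H = 0.1072 + j0.3093.
Step 5 — Magnitude: |H| = 0.3274 (-9.7 dB); phase: φ = 70.9°.

|H| = 0.3274 (-9.7 dB), φ = 70.9°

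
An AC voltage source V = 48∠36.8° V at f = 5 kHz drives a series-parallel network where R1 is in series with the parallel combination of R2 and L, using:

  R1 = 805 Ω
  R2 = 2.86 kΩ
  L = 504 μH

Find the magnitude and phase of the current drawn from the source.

Step 1 — Angular frequency: ω = 2π·f = 2π·5000 = 3.142e+04 rad/s.
Step 2 — Component impedances:
  R1: Z = R = 805 Ω
  R2: Z = R = 2860 Ω
  L: Z = jωL = j·3.142e+04·0.000504 = 0 + j15.83 Ω
Step 3 — Parallel branch: R2 || L = 1/(1/R2 + 1/L) = 0.08766 + j15.83 Ω.
Step 4 — Series with R1: Z_total = R1 + (R2 || L) = 805.1 + j15.83 Ω = 805.2∠1.1° Ω.
Step 5 — Source phasor: V = 48∠36.8° V = 38.44 + j28.75 V.
Step 6 — Ohm's law: I = V / Z_total = (38.44 + j28.75) / (805.1 + j15.83) = 0.04842 + j0.03476 A.
Step 7 — Convert to polar: |I| = 0.05961 A, ∠I = 35.7°.

I = 0.05961∠35.7° A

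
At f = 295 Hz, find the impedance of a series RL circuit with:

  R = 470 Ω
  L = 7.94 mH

Step 1 — Angular frequency: ω = 2π·f = 2π·295 = 1854 rad/s.
Step 2 — Component impedances:
  R: Z = R = 470 Ω
  L: Z = jωL = j·1854·0.00794 = 0 + j14.72 Ω
Step 3 — Series combination: Z_total = R + L = 470 + j14.72 Ω = 470.2∠1.8° Ω.

Z = 470 + j14.72 Ω = 470.2∠1.8° Ω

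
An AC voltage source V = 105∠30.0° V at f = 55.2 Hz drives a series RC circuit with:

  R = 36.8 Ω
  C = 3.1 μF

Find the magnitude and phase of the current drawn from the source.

Step 1 — Angular frequency: ω = 2π·f = 2π·55.2 = 346.8 rad/s.
Step 2 — Component impedances:
  R: Z = R = 36.8 Ω
  C: Z = 1/(jωC) = -j/(ω·C) = 0 - j930.1 Ω
Step 3 — Series combination: Z_total = R + C = 36.8 - j930.1 Ω = 930.8∠-87.7° Ω.
Step 4 — Source phasor: V = 105∠30.0° V = 90.93 + j52.5 V.
Step 5 — Ohm's law: I = V / Z_total = (90.93 + j52.5) / (36.8 - j930.1) = -0.0525 + j0.09985 A.
Step 6 — Convert to polar: |I| = 0.1128 A, ∠I = 117.7°.

I = 0.1128∠117.7° A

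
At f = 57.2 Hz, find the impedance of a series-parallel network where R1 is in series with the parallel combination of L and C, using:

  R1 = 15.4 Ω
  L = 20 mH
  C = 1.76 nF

Step 1 — Angular frequency: ω = 2π·f = 2π·57.2 = 359.4 rad/s.
Step 2 — Component impedances:
  R1: Z = R = 15.4 Ω
  L: Z = jωL = j·359.4·0.02 = 0 + j7.188 Ω
  C: Z = 1/(jωC) = -j/(ω·C) = 0 - j1.581e+06 Ω
Step 3 — Parallel branch: L || C = 1/(1/L + 1/C) = 0 + j7.188 Ω.
Step 4 — Series with R1: Z_total = R1 + (L || C) = 15.4 + j7.188 Ω = 16.99∠25.0° Ω.

Z = 15.4 + j7.188 Ω = 16.99∠25.0° Ω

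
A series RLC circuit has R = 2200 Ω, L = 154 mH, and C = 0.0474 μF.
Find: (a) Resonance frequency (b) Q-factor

Step 1 — Resonance condition Im(Z)=0 gives ω₀ = 1/√(LC).
Step 2 — ω₀ = 1/√(0.154·4.74e-08) = 1.17e+04 rad/s.
Step 3 — f₀ = ω₀/(2π) = 1863 Hz.
Step 4 — Series Q: Q = ω₀L/R = 1.17e+04·0.154/2200 = 0.8193.

(a) f₀ = 1863 Hz  (b) Q = 0.8193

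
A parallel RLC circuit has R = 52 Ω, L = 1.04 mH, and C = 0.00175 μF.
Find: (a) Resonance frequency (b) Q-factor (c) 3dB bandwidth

Step 1 — Resonance: ω₀ = 1/√(LC) = 1/√(0.00104·1.75e-09) = 7.412e+05 rad/s.
Step 2 — f₀ = ω₀/(2π) = 1.18e+05 Hz.
Step 3 — Parallel Q: Q = R/(ω₀L) = 52/(7.412e+05·0.00104) = 0.06745.
Step 4 — Bandwidth: Δω = ω₀/Q = 1.099e+07 rad/s; BW = Δω/(2π) = 1.749e+06 Hz.

(a) f₀ = 1.18e+05 Hz  (b) Q = 0.06745  (c) BW = 1.749e+06 Hz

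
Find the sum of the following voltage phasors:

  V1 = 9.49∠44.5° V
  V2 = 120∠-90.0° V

Step 1 — Convert each phasor to rectangular form:
  V1 = 9.49·(cos(44.5°) + j·sin(44.5°)) = 6.769 + j6.652 V
  V2 = 120·(cos(-90.0°) + j·sin(-90.0°)) = 0 - j120 V
Step 2 — Sum components: V_total = 6.769 - j113.3 V.
Step 3 — Convert to polar: |V_total| = 113.6 V, ∠V_total = -86.6°.

V_total = 113.6∠-86.6° V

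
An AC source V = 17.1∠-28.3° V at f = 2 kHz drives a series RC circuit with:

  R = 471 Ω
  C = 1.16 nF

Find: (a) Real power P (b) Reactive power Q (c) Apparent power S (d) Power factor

Step 1 — Angular frequency: ω = 2π·f = 2π·2000 = 1.257e+04 rad/s.
Step 2 — Component impedances:
  R: Z = R = 471 Ω
  C: Z = 1/(jωC) = -j/(ω·C) = 0 - j6.86e+04 Ω
Step 3 — Series combination: Z_total = R + C = 471 - j6.86e+04 Ω = 6.86e+04∠-89.6° Ω.
Step 4 — Source phasor: V = 17.1∠-28.3° V = 15.06 - j8.107 V.
Step 5 — Current: I = V / Z = 0.0001197 + j0.0002187 A = 0.0002493∠61.3° A.
Step 6 — Complex power: S = V·I* = 2.926e-05 - j0.004262 VA.
Step 7 — Real power: P = Re(S) = 2.926e-05 W.
Step 8 — Reactive power: Q = Im(S) = -0.004262 VAR.
Step 9 — Apparent power: |S| = 0.004262 VA.
Step 10 — Power factor: PF = P/|S| = 0.006866 (leading).

(a) P = 2.926e-05 W  (b) Q = -0.004262 VAR  (c) S = 0.004262 VA  (d) PF = 0.006866 (leading)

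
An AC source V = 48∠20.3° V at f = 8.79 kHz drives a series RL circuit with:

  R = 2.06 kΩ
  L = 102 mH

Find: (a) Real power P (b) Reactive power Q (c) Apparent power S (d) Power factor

Step 1 — Angular frequency: ω = 2π·f = 2π·8790 = 5.523e+04 rad/s.
Step 2 — Component impedances:
  R: Z = R = 2060 Ω
  L: Z = jωL = j·5.523e+04·0.102 = 0 + j5633 Ω
Step 3 — Series combination: Z_total = R + L = 2060 + j5633 Ω = 5998∠69.9° Ω.
Step 4 — Source phasor: V = 48∠20.3° V = 45.02 + j16.65 V.
Step 5 — Current: I = V / Z = 0.005185 - j0.006095 A = 0.008002∠-49.6° A.
Step 6 — Complex power: S = V·I* = 0.1319 + j0.3608 VA.
Step 7 — Real power: P = Re(S) = 0.1319 W.
Step 8 — Reactive power: Q = Im(S) = 0.3608 VAR.
Step 9 — Apparent power: |S| = 0.3841 VA.
Step 10 — Power factor: PF = P/|S| = 0.3434 (lagging).

(a) P = 0.1319 W  (b) Q = 0.3608 VAR  (c) S = 0.3841 VA  (d) PF = 0.3434 (lagging)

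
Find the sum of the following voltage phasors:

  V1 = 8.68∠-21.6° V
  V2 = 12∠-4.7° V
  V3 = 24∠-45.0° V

Step 1 — Convert each phasor to rectangular form:
  V1 = 8.68·(cos(-21.6°) + j·sin(-21.6°)) = 8.07 - j3.195 V
  V2 = 12·(cos(-4.7°) + j·sin(-4.7°)) = 11.96 - j0.9833 V
  V3 = 24·(cos(-45.0°) + j·sin(-45.0°)) = 16.97 - j16.97 V
Step 2 — Sum components: V_total = 37 - j21.15 V.
Step 3 — Convert to polar: |V_total| = 42.62 V, ∠V_total = -29.8°.

V_total = 42.62∠-29.8° V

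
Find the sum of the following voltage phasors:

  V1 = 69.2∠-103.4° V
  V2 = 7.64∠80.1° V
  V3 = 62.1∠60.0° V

Step 1 — Convert each phasor to rectangular form:
  V1 = 69.2·(cos(-103.4°) + j·sin(-103.4°)) = -16.04 - j67.32 V
  V2 = 7.64·(cos(80.1°) + j·sin(80.1°)) = 1.314 + j7.526 V
  V3 = 62.1·(cos(60.0°) + j·sin(60.0°)) = 31.05 + j53.78 V
Step 2 — Sum components: V_total = 16.33 - j6.01 V.
Step 3 — Convert to polar: |V_total| = 17.4 V, ∠V_total = -20.2°.

V_total = 17.4∠-20.2° V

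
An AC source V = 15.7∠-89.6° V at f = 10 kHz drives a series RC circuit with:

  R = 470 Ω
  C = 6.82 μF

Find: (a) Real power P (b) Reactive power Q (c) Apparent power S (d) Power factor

Step 1 — Angular frequency: ω = 2π·f = 2π·1e+04 = 6.283e+04 rad/s.
Step 2 — Component impedances:
  R: Z = R = 470 Ω
  C: Z = 1/(jωC) = -j/(ω·C) = 0 - j2.334 Ω
Step 3 — Series combination: Z_total = R + C = 470 - j2.334 Ω = 470∠-0.3° Ω.
Step 4 — Source phasor: V = 15.7∠-89.6° V = 0.1096 - j15.7 V.
Step 5 — Current: I = V / Z = 0.000399 - j0.0334 A = 0.0334∠-89.3° A.
Step 6 — Complex power: S = V·I* = 0.5244 - j0.002604 VA.
Step 7 — Real power: P = Re(S) = 0.5244 W.
Step 8 — Reactive power: Q = Im(S) = -0.002604 VAR.
Step 9 — Apparent power: |S| = 0.5244 VA.
Step 10 — Power factor: PF = P/|S| = 1 (leading).

(a) P = 0.5244 W  (b) Q = -0.002604 VAR  (c) S = 0.5244 VA  (d) PF = 1 (leading)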